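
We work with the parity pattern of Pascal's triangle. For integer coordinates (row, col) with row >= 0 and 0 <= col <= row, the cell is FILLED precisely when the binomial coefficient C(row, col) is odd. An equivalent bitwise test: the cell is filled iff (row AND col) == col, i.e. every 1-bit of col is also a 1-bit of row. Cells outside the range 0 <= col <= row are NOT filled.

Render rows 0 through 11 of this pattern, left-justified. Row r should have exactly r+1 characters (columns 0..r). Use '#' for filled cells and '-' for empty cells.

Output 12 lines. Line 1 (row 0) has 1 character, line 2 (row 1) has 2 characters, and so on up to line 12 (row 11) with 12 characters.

Answer: #
##
#-#
####
#---#
##--##
#-#-#-#
########
#-------#
##------##
#-#-----#-#
####----####

Derivation:
r0=0: #
r1=1: ##
r2=10: #-#
r3=11: ####
r4=100: #---#
r5=101: ##--##
r6=110: #-#-#-#
r7=111: ########
r8=1000: #-------#
r9=1001: ##------##
r10=1010: #-#-----#-#
r11=1011: ####----####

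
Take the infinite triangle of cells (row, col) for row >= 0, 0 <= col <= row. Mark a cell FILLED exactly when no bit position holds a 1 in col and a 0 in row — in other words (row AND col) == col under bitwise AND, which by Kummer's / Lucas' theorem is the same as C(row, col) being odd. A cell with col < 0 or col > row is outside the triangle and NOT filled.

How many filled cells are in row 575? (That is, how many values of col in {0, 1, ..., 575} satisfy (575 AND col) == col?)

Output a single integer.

575 in binary = 1000111111
popcount(575) = number of 1-bits in 1000111111 = 7
A col c satisfies (575 AND c) == c iff every set bit of c is also set in 575; each of the 7 set bits of 575 can independently be on or off in c.
count = 2^7 = 128

Answer: 128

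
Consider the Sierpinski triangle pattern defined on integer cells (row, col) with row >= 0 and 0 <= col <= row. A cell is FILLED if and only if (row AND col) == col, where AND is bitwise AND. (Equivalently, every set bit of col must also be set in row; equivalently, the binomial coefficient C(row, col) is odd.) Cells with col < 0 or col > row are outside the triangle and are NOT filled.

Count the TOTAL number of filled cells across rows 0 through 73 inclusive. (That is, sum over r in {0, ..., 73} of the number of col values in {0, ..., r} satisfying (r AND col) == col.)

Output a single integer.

Answer: 795

Derivation:
r0=0 pc0: +1 =1
r1=1 pc1: +2 =3
r2=10 pc1: +2 =5
r3=11 pc2: +4 =9
r4=100 pc1: +2 =11
r5=101 pc2: +4 =15
r6=110 pc2: +4 =19
r7=111 pc3: +8 =27
r8=1000 pc1: +2 =29
r9=1001 pc2: +4 =33
r10=1010 pc2: +4 =37
r11=1011 pc3: +8 =45
r12=1100 pc2: +4 =49
r13=1101 pc3: +8 =57
r14=1110 pc3: +8 =65
r15=1111 pc4: +16 =81
r16=10000 pc1: +2 =83
r17=10001 pc2: +4 =87
r18=10010 pc2: +4 =91
r19=10011 pc3: +8 =99
r20=10100 pc2: +4 =103
r21=10101 pc3: +8 =111
r22=10110 pc3: +8 =119
r23=10111 pc4: +16 =135
r24=11000 pc2: +4 =139
r25=11001 pc3: +8 =147
r26=11010 pc3: +8 =155
r27=11011 pc4: +16 =171
r28=11100 pc3: +8 =179
r29=11101 pc4: +16 =195
r30=11110 pc4: +16 =211
r31=11111 pc5: +32 =243
r32=100000 pc1: +2 =245
r33=100001 pc2: +4 =249
r34=100010 pc2: +4 =253
r35=100011 pc3: +8 =261
r36=100100 pc2: +4 =265
r37=100101 pc3: +8 =273
r38=100110 pc3: +8 =281
r39=100111 pc4: +16 =297
r40=101000 pc2: +4 =301
r41=101001 pc3: +8 =309
r42=101010 pc3: +8 =317
r43=101011 pc4: +16 =333
r44=101100 pc3: +8 =341
r45=101101 pc4: +16 =357
r46=101110 pc4: +16 =373
r47=101111 pc5: +32 =405
r48=110000 pc2: +4 =409
r49=110001 pc3: +8 =417
r50=110010 pc3: +8 =425
r51=110011 pc4: +16 =441
r52=110100 pc3: +8 =449
r53=110101 pc4: +16 =465
r54=110110 pc4: +16 =481
r55=110111 pc5: +32 =513
r56=111000 pc3: +8 =521
r57=111001 pc4: +16 =537
r58=111010 pc4: +16 =553
r59=111011 pc5: +32 =585
r60=111100 pc4: +16 =601
r61=111101 pc5: +32 =633
r62=111110 pc5: +32 =665
r63=111111 pc6: +64 =729
r64=1000000 pc1: +2 =731
r65=1000001 pc2: +4 =735
r66=1000010 pc2: +4 =739
r67=1000011 pc3: +8 =747
r68=1000100 pc2: +4 =751
r69=1000101 pc3: +8 =759
r70=1000110 pc3: +8 =767
r71=1000111 pc4: +16 =783
r72=1001000 pc2: +4 =787
r73=1001001 pc3: +8 =795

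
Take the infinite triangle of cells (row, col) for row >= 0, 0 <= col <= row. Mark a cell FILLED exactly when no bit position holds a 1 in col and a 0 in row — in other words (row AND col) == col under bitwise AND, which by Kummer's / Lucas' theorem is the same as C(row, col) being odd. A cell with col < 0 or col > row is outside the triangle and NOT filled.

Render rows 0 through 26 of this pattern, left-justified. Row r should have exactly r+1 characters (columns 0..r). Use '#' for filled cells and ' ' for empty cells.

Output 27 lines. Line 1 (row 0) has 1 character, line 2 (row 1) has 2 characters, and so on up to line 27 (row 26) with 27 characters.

r0=0: #
r1=1: ##
r2=10: # #
r3=11: ####
r4=100: #   #
r5=101: ##  ##
r6=110: # # # #
r7=111: ########
r8=1000: #       #
r9=1001: ##      ##
r10=1010: # #     # #
r11=1011: ####    ####
r12=1100: #   #   #   #
r13=1101: ##  ##  ##  ##
r14=1110: # # # # # # # #
r15=1111: ################
r16=10000: #               #
r17=10001: ##              ##
r18=10010: # #             # #
r19=10011: ####            ####
r20=10100: #   #           #   #
r21=10101: ##  ##          ##  ##
r22=10110: # # # #         # # # #
r23=10111: ########        ########
r24=11000: #       #       #       #
r25=11001: ##      ##      ##      ##
r26=11010: # #     # #     # #     # #

Answer: #
##
# #
####
#   #
##  ##
# # # #
########
#       #
##      ##
# #     # #
####    ####
#   #   #   #
##  ##  ##  ##
# # # # # # # #
################
#               #
##              ##
# #             # #
####            ####
#   #           #   #
##  ##          ##  ##
# # # #         # # # #
########        ########
#       #       #       #
##      ##      ##      ##
# #     # #     # #     # #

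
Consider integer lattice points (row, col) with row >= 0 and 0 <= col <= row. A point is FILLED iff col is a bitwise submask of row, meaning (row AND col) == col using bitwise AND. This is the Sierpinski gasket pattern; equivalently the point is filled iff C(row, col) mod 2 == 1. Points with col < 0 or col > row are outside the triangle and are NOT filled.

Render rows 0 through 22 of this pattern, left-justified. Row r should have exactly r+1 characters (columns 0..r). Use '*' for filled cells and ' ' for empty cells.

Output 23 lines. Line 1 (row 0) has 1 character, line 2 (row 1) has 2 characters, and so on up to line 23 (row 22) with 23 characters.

Answer: *
**
* *
****
*   *
**  **
* * * *
********
*       *
**      **
* *     * *
****    ****
*   *   *   *
**  **  **  **
* * * * * * * *
****************
*               *
**              **
* *             * *
****            ****
*   *           *   *
**  **          **  **
* * * *         * * * *

Derivation:
r0=0: *
r1=1: **
r2=10: * *
r3=11: ****
r4=100: *   *
r5=101: **  **
r6=110: * * * *
r7=111: ********
r8=1000: *       *
r9=1001: **      **
r10=1010: * *     * *
r11=1011: ****    ****
r12=1100: *   *   *   *
r13=1101: **  **  **  **
r14=1110: * * * * * * * *
r15=1111: ****************
r16=10000: *               *
r17=10001: **              **
r18=10010: * *             * *
r19=10011: ****            ****
r20=10100: *   *           *   *
r21=10101: **  **          **  **
r22=10110: * * * *         * * * *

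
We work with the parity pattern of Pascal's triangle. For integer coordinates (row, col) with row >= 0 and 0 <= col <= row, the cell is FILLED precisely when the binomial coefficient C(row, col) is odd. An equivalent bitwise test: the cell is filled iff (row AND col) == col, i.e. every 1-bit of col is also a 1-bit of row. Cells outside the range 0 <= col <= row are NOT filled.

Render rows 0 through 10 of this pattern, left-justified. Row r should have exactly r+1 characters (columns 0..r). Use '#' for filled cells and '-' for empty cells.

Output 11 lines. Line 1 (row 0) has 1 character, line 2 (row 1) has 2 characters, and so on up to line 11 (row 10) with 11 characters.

r0=0: #
r1=1: ##
r2=10: #-#
r3=11: ####
r4=100: #---#
r5=101: ##--##
r6=110: #-#-#-#
r7=111: ########
r8=1000: #-------#
r9=1001: ##------##
r10=1010: #-#-----#-#

Answer: #
##
#-#
####
#---#
##--##
#-#-#-#
########
#-------#
##------##
#-#-----#-#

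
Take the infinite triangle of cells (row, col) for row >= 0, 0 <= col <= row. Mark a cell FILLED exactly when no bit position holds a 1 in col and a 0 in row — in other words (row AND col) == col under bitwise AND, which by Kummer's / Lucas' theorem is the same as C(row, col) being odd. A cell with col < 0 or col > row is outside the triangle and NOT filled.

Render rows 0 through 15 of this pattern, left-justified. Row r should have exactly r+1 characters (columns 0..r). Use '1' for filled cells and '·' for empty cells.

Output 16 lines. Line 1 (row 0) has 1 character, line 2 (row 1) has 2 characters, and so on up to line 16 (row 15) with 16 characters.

r0=0: 1
r1=1: 11
r2=10: 1·1
r3=11: 1111
r4=100: 1···1
r5=101: 11··11
r6=110: 1·1·1·1
r7=111: 11111111
r8=1000: 1·······1
r9=1001: 11······11
r10=1010: 1·1·····1·1
r11=1011: 1111····1111
r12=1100: 1···1···1···1
r13=1101: 11··11··11··11
r14=1110: 1·1·1·1·1·1·1·1
r15=1111: 1111111111111111

Answer: 1
11
1·1
1111
1···1
11··11
1·1·1·1
11111111
1·······1
11······11
1·1·····1·1
1111····1111
1···1···1···1
11··11··11··11
1·1·1·1·1·1·1·1
1111111111111111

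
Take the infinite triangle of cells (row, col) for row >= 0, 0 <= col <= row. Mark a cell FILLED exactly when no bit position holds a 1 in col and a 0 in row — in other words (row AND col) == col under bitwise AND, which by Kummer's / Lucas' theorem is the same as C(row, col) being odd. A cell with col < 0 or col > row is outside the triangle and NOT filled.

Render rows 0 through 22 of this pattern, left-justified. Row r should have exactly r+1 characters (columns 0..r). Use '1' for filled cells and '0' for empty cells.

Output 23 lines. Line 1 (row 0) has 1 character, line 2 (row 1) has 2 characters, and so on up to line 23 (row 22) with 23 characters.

Answer: 1
11
101
1111
10001
110011
1010101
11111111
100000001
1100000011
10100000101
111100001111
1000100010001
11001100110011
101010101010101
1111111111111111
10000000000000001
110000000000000011
1010000000000000101
11110000000000001111
100010000000000010001
1100110000000000110011
10101010000000001010101

Derivation:
r0=0: 1
r1=1: 11
r2=10: 101
r3=11: 1111
r4=100: 10001
r5=101: 110011
r6=110: 1010101
r7=111: 11111111
r8=1000: 100000001
r9=1001: 1100000011
r10=1010: 10100000101
r11=1011: 111100001111
r12=1100: 1000100010001
r13=1101: 11001100110011
r14=1110: 101010101010101
r15=1111: 1111111111111111
r16=10000: 10000000000000001
r17=10001: 110000000000000011
r18=10010: 1010000000000000101
r19=10011: 11110000000000001111
r20=10100: 100010000000000010001
r21=10101: 1100110000000000110011
r22=10110: 10101010000000001010101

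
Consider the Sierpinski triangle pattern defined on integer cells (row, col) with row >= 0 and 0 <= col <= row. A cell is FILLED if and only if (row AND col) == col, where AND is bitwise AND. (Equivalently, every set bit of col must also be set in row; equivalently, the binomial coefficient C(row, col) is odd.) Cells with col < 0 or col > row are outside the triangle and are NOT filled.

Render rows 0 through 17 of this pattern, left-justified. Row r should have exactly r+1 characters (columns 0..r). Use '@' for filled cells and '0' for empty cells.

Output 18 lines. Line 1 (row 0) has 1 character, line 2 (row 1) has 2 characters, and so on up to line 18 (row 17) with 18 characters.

r0=0: @
r1=1: @@
r2=10: @0@
r3=11: @@@@
r4=100: @000@
r5=101: @@00@@
r6=110: @0@0@0@
r7=111: @@@@@@@@
r8=1000: @0000000@
r9=1001: @@000000@@
r10=1010: @0@00000@0@
r11=1011: @@@@0000@@@@
r12=1100: @000@000@000@
r13=1101: @@00@@00@@00@@
r14=1110: @0@0@0@0@0@0@0@
r15=1111: @@@@@@@@@@@@@@@@
r16=10000: @000000000000000@
r17=10001: @@00000000000000@@

Answer: @
@@
@0@
@@@@
@000@
@@00@@
@0@0@0@
@@@@@@@@
@0000000@
@@000000@@
@0@00000@0@
@@@@0000@@@@
@000@000@000@
@@00@@00@@00@@
@0@0@0@0@0@0@0@
@@@@@@@@@@@@@@@@
@000000000000000@
@@00000000000000@@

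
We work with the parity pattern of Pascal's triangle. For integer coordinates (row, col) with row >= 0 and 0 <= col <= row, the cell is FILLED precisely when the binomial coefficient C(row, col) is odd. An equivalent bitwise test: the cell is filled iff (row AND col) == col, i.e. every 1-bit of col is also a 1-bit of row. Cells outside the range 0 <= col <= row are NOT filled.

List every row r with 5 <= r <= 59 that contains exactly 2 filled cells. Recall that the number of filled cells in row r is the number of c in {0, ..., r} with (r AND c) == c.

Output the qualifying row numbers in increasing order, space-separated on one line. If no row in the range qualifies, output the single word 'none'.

Answer: 8 16 32

Derivation:
Row r has 2^popcount(r) filled cells, so we need popcount(r) = log2(2) = 1.
Scan r = 5..59 and keep those with exactly 1 one-bits:
r=5=101 popcount=2 -> skip
r=6=110 popcount=2 -> skip
r=7=111 popcount=3 -> skip
r=8=1000 popcount=1 -> KEEP
r=9=1001 popcount=2 -> skip
r=10=1010 popcount=2 -> skip
r=11=1011 popcount=3 -> skip
r=12=1100 popcount=2 -> skip
r=13=1101 popcount=3 -> skip
r=14=1110 popcount=3 -> skip
r=15=1111 popcount=4 -> skip
r=16=10000 popcount=1 -> KEEP
r=17=10001 popcount=2 -> skip
r=18=10010 popcount=2 -> skip
r=19=10011 popcount=3 -> skip
r=20=10100 popcount=2 -> skip
r=21=10101 popcount=3 -> skip
r=22=10110 popcount=3 -> skip
r=23=10111 popcount=4 -> skip
r=24=11000 popcount=2 -> skip
r=25=11001 popcount=3 -> skip
r=26=11010 popcount=3 -> skip
r=27=11011 popcount=4 -> skip
r=28=11100 popcount=3 -> skip
r=29=11101 popcount=4 -> skip
r=30=11110 popcount=4 -> skip
r=31=11111 popcount=5 -> skip
r=32=100000 popcount=1 -> KEEP
r=33=100001 popcount=2 -> skip
r=34=100010 popcount=2 -> skip
r=35=100011 popcount=3 -> skip
r=36=100100 popcount=2 -> skip
r=37=100101 popcount=3 -> skip
r=38=100110 popcount=3 -> skip
r=39=100111 popcount=4 -> skip
r=40=101000 popcount=2 -> skip
r=41=101001 popcount=3 -> skip
r=42=101010 popcount=3 -> skip
r=43=101011 popcount=4 -> skip
r=44=101100 popcount=3 -> skip
r=45=101101 popcount=4 -> skip
r=46=101110 popcount=4 -> skip
r=47=101111 popcount=5 -> skip
r=48=110000 popcount=2 -> skip
r=49=110001 popcount=3 -> skip
r=50=110010 popcount=3 -> skip
r=51=110011 popcount=4 -> skip
r=52=110100 popcount=3 -> skip
r=53=110101 popcount=4 -> skip
r=54=110110 popcount=4 -> skip
r=55=110111 popcount=5 -> skip
r=56=111000 popcount=3 -> skip
r=57=111001 popcount=4 -> skip
r=58=111010 popcount=4 -> skip
r=59=111011 popcount=5 -> skip
Kept rows: 8 16 32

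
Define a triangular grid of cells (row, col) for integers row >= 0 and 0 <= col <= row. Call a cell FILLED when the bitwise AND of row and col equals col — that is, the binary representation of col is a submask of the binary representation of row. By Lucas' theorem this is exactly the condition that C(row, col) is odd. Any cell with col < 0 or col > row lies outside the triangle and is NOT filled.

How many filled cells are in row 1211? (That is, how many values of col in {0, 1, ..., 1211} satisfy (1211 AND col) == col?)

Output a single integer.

1211 in binary = 10010111011
popcount(1211) = number of 1-bits in 10010111011 = 7
A col c satisfies (1211 AND c) == c iff every set bit of c is also set in 1211; each of the 7 set bits of 1211 can independently be on or off in c.
count = 2^7 = 128

Answer: 128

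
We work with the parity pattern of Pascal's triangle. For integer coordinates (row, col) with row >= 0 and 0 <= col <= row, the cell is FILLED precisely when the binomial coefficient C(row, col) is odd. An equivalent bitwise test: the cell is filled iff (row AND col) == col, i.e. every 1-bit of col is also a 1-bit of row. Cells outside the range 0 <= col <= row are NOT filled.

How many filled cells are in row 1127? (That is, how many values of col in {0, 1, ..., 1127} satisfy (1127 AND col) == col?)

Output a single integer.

1127 in binary = 10001100111
popcount(1127) = number of 1-bits in 10001100111 = 6
A col c satisfies (1127 AND c) == c iff every set bit of c is also set in 1127; each of the 6 set bits of 1127 can independently be on or off in c.
count = 2^6 = 64

Answer: 64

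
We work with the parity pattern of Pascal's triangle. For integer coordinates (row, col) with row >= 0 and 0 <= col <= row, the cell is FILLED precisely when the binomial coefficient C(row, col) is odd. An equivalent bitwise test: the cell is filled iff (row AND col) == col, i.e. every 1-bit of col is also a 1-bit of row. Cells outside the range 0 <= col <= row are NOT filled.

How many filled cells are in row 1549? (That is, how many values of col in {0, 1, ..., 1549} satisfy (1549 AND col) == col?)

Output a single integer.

Answer: 32

Derivation:
1549 in binary = 11000001101
popcount(1549) = number of 1-bits in 11000001101 = 5
A col c satisfies (1549 AND c) == c iff every set bit of c is also set in 1549; each of the 5 set bits of 1549 can independently be on or off in c.
count = 2^5 = 32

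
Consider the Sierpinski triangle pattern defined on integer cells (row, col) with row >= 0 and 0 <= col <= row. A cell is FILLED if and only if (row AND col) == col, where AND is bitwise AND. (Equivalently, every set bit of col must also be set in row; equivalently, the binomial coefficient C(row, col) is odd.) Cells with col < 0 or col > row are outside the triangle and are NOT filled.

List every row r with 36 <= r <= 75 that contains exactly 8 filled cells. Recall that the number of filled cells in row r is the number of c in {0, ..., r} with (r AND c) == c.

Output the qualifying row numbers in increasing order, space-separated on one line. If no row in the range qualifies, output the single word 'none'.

Row r has 2^popcount(r) filled cells, so we need popcount(r) = log2(8) = 3.
Scan r = 36..75 and keep those with exactly 3 one-bits:
r=36=100100 popcount=2 -> skip
r=37=100101 popcount=3 -> KEEP
r=38=100110 popcount=3 -> KEEP
r=39=100111 popcount=4 -> skip
r=40=101000 popcount=2 -> skip
r=41=101001 popcount=3 -> KEEP
r=42=101010 popcount=3 -> KEEP
r=43=101011 popcount=4 -> skip
r=44=101100 popcount=3 -> KEEP
r=45=101101 popcount=4 -> skip
r=46=101110 popcount=4 -> skip
r=47=101111 popcount=5 -> skip
r=48=110000 popcount=2 -> skip
r=49=110001 popcount=3 -> KEEP
r=50=110010 popcount=3 -> KEEP
r=51=110011 popcount=4 -> skip
r=52=110100 popcount=3 -> KEEP
r=53=110101 popcount=4 -> skip
r=54=110110 popcount=4 -> skip
r=55=110111 popcount=5 -> skip
r=56=111000 popcount=3 -> KEEP
r=57=111001 popcount=4 -> skip
r=58=111010 popcount=4 -> skip
r=59=111011 popcount=5 -> skip
r=60=111100 popcount=4 -> skip
r=61=111101 popcount=5 -> skip
r=62=111110 popcount=5 -> skip
r=63=111111 popcount=6 -> skip
r=64=1000000 popcount=1 -> skip
r=65=1000001 popcount=2 -> skip
r=66=1000010 popcount=2 -> skip
r=67=1000011 popcount=3 -> KEEP
r=68=1000100 popcount=2 -> skip
r=69=1000101 popcount=3 -> KEEP
r=70=1000110 popcount=3 -> KEEP
r=71=1000111 popcount=4 -> skip
r=72=1001000 popcount=2 -> skip
r=73=1001001 popcount=3 -> KEEP
r=74=1001010 popcount=3 -> KEEP
r=75=1001011 popcount=4 -> skip
Kept rows: 37 38 41 42 44 49 50 52 56 67 69 70 73 74

Answer: 37 38 41 42 44 49 50 52 56 67 69 70 73 74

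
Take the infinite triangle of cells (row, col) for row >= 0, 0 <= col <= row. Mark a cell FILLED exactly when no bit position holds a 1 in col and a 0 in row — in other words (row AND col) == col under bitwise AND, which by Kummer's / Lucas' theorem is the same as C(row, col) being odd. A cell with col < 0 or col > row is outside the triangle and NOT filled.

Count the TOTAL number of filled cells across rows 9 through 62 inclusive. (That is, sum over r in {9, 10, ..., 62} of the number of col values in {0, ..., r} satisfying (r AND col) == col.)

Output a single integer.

Answer: 636

Derivation:
r9=1001 pc2: +4 =4
r10=1010 pc2: +4 =8
r11=1011 pc3: +8 =16
r12=1100 pc2: +4 =20
r13=1101 pc3: +8 =28
r14=1110 pc3: +8 =36
r15=1111 pc4: +16 =52
r16=10000 pc1: +2 =54
r17=10001 pc2: +4 =58
r18=10010 pc2: +4 =62
r19=10011 pc3: +8 =70
r20=10100 pc2: +4 =74
r21=10101 pc3: +8 =82
r22=10110 pc3: +8 =90
r23=10111 pc4: +16 =106
r24=11000 pc2: +4 =110
r25=11001 pc3: +8 =118
r26=11010 pc3: +8 =126
r27=11011 pc4: +16 =142
r28=11100 pc3: +8 =150
r29=11101 pc4: +16 =166
r30=11110 pc4: +16 =182
r31=11111 pc5: +32 =214
r32=100000 pc1: +2 =216
r33=100001 pc2: +4 =220
r34=100010 pc2: +4 =224
r35=100011 pc3: +8 =232
r36=100100 pc2: +4 =236
r37=100101 pc3: +8 =244
r38=100110 pc3: +8 =252
r39=100111 pc4: +16 =268
r40=101000 pc2: +4 =272
r41=101001 pc3: +8 =280
r42=101010 pc3: +8 =288
r43=101011 pc4: +16 =304
r44=101100 pc3: +8 =312
r45=101101 pc4: +16 =328
r46=101110 pc4: +16 =344
r47=101111 pc5: +32 =376
r48=110000 pc2: +4 =380
r49=110001 pc3: +8 =388
r50=110010 pc3: +8 =396
r51=110011 pc4: +16 =412
r52=110100 pc3: +8 =420
r53=110101 pc4: +16 =436
r54=110110 pc4: +16 =452
r55=110111 pc5: +32 =484
r56=111000 pc3: +8 =492
r57=111001 pc4: +16 =508
r58=111010 pc4: +16 =524
r59=111011 pc5: +32 =556
r60=111100 pc4: +16 =572
r61=111101 pc5: +32 =604
r62=111110 pc5: +32 =636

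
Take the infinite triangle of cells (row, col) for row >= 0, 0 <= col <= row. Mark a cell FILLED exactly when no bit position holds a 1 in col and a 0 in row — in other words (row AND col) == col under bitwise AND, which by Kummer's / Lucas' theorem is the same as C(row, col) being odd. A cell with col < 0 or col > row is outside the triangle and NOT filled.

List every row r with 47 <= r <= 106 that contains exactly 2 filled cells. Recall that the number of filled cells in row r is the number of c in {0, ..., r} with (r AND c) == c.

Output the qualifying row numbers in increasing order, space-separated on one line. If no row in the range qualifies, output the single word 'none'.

Answer: 64

Derivation:
Row r has 2^popcount(r) filled cells, so we need popcount(r) = log2(2) = 1.
Scan r = 47..106 and keep those with exactly 1 one-bits:
r=47=101111 popcount=5 -> skip
r=48=110000 popcount=2 -> skip
r=49=110001 popcount=3 -> skip
r=50=110010 popcount=3 -> skip
r=51=110011 popcount=4 -> skip
r=52=110100 popcount=3 -> skip
r=53=110101 popcount=4 -> skip
r=54=110110 popcount=4 -> skip
r=55=110111 popcount=5 -> skip
r=56=111000 popcount=3 -> skip
r=57=111001 popcount=4 -> skip
r=58=111010 popcount=4 -> skip
r=59=111011 popcount=5 -> skip
r=60=111100 popcount=4 -> skip
r=61=111101 popcount=5 -> skip
r=62=111110 popcount=5 -> skip
r=63=111111 popcount=6 -> skip
r=64=1000000 popcount=1 -> KEEP
r=65=1000001 popcount=2 -> skip
r=66=1000010 popcount=2 -> skip
r=67=1000011 popcount=3 -> skip
r=68=1000100 popcount=2 -> skip
r=69=1000101 popcount=3 -> skip
r=70=1000110 popcount=3 -> skip
r=71=1000111 popcount=4 -> skip
r=72=1001000 popcount=2 -> skip
r=73=1001001 popcount=3 -> skip
r=74=1001010 popcount=3 -> skip
r=75=1001011 popcount=4 -> skip
r=76=1001100 popcount=3 -> skip
r=77=1001101 popcount=4 -> skip
r=78=1001110 popcount=4 -> skip
r=79=1001111 popcount=5 -> skip
r=80=1010000 popcount=2 -> skip
r=81=1010001 popcount=3 -> skip
r=82=1010010 popcount=3 -> skip
r=83=1010011 popcount=4 -> skip
r=84=1010100 popcount=3 -> skip
r=85=1010101 popcount=4 -> skip
r=86=1010110 popcount=4 -> skip
r=87=1010111 popcount=5 -> skip
r=88=1011000 popcount=3 -> skip
r=89=1011001 popcount=4 -> skip
r=90=1011010 popcount=4 -> skip
r=91=1011011 popcount=5 -> skip
r=92=1011100 popcount=4 -> skip
r=93=1011101 popcount=5 -> skip
r=94=1011110 popcount=5 -> skip
r=95=1011111 popcount=6 -> skip
r=96=1100000 popcount=2 -> skip
r=97=1100001 popcount=3 -> skip
r=98=1100010 popcount=3 -> skip
r=99=1100011 popcount=4 -> skip
r=100=1100100 popcount=3 -> skip
r=101=1100101 popcount=4 -> skip
r=102=1100110 popcount=4 -> skip
r=103=1100111 popcount=5 -> skip
r=104=1101000 popcount=3 -> skip
r=105=1101001 popcount=4 -> skip
r=106=1101010 popcount=4 -> skip
Kept rows: 64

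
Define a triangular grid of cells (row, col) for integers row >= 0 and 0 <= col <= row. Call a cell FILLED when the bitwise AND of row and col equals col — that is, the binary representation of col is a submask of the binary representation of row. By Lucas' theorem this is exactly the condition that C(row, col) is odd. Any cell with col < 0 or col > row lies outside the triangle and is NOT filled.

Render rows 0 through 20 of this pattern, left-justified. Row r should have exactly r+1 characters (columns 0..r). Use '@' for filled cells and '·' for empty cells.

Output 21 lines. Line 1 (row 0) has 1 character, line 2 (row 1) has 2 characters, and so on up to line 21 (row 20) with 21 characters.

Answer: @
@@
@·@
@@@@
@···@
@@··@@
@·@·@·@
@@@@@@@@
@·······@
@@······@@
@·@·····@·@
@@@@····@@@@
@···@···@···@
@@··@@··@@··@@
@·@·@·@·@·@·@·@
@@@@@@@@@@@@@@@@
@···············@
@@··············@@
@·@·············@·@
@@@@············@@@@
@···@···········@···@

Derivation:
r0=0: @
r1=1: @@
r2=10: @·@
r3=11: @@@@
r4=100: @···@
r5=101: @@··@@
r6=110: @·@·@·@
r7=111: @@@@@@@@
r8=1000: @·······@
r9=1001: @@······@@
r10=1010: @·@·····@·@
r11=1011: @@@@····@@@@
r12=1100: @···@···@···@
r13=1101: @@··@@··@@··@@
r14=1110: @·@·@·@·@·@·@·@
r15=1111: @@@@@@@@@@@@@@@@
r16=10000: @···············@
r17=10001: @@··············@@
r18=10010: @·@·············@·@
r19=10011: @@@@············@@@@
r20=10100: @···@···········@···@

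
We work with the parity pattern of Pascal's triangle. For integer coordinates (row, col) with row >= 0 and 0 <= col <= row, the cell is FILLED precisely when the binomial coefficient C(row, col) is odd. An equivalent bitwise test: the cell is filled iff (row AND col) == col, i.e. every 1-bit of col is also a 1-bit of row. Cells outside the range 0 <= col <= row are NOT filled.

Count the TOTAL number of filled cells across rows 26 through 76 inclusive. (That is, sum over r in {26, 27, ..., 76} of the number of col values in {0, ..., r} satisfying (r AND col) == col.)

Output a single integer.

Answer: 680

Derivation:
r26=11010 pc3: +8 =8
r27=11011 pc4: +16 =24
r28=11100 pc3: +8 =32
r29=11101 pc4: +16 =48
r30=11110 pc4: +16 =64
r31=11111 pc5: +32 =96
r32=100000 pc1: +2 =98
r33=100001 pc2: +4 =102
r34=100010 pc2: +4 =106
r35=100011 pc3: +8 =114
r36=100100 pc2: +4 =118
r37=100101 pc3: +8 =126
r38=100110 pc3: +8 =134
r39=100111 pc4: +16 =150
r40=101000 pc2: +4 =154
r41=101001 pc3: +8 =162
r42=101010 pc3: +8 =170
r43=101011 pc4: +16 =186
r44=101100 pc3: +8 =194
r45=101101 pc4: +16 =210
r46=101110 pc4: +16 =226
r47=101111 pc5: +32 =258
r48=110000 pc2: +4 =262
r49=110001 pc3: +8 =270
r50=110010 pc3: +8 =278
r51=110011 pc4: +16 =294
r52=110100 pc3: +8 =302
r53=110101 pc4: +16 =318
r54=110110 pc4: +16 =334
r55=110111 pc5: +32 =366
r56=111000 pc3: +8 =374
r57=111001 pc4: +16 =390
r58=111010 pc4: +16 =406
r59=111011 pc5: +32 =438
r60=111100 pc4: +16 =454
r61=111101 pc5: +32 =486
r62=111110 pc5: +32 =518
r63=111111 pc6: +64 =582
r64=1000000 pc1: +2 =584
r65=1000001 pc2: +4 =588
r66=1000010 pc2: +4 =592
r67=1000011 pc3: +8 =600
r68=1000100 pc2: +4 =604
r69=1000101 pc3: +8 =612
r70=1000110 pc3: +8 =620
r71=1000111 pc4: +16 =636
r72=1001000 pc2: +4 =640
r73=1001001 pc3: +8 =648
r74=1001010 pc3: +8 =656
r75=1001011 pc4: +16 =672
r76=1001100 pc3: +8 =680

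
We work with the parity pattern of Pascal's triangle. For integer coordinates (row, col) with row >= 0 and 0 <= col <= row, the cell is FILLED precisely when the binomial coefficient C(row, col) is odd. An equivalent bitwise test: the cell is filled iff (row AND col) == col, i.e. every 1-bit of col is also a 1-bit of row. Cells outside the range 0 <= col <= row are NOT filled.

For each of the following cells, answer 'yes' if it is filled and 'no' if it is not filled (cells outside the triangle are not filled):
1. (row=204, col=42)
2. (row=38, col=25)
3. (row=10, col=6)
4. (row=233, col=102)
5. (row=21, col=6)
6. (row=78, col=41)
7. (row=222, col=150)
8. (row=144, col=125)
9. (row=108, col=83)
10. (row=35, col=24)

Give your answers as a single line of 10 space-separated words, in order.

Answer: no no no no no no yes no no no

Derivation:
(204,42): row=0b11001100, col=0b101010, row AND col = 0b1000 = 8; 8 != 42 -> empty
(38,25): row=0b100110, col=0b11001, row AND col = 0b0 = 0; 0 != 25 -> empty
(10,6): row=0b1010, col=0b110, row AND col = 0b10 = 2; 2 != 6 -> empty
(233,102): row=0b11101001, col=0b1100110, row AND col = 0b1100000 = 96; 96 != 102 -> empty
(21,6): row=0b10101, col=0b110, row AND col = 0b100 = 4; 4 != 6 -> empty
(78,41): row=0b1001110, col=0b101001, row AND col = 0b1000 = 8; 8 != 41 -> empty
(222,150): row=0b11011110, col=0b10010110, row AND col = 0b10010110 = 150; 150 == 150 -> filled
(144,125): row=0b10010000, col=0b1111101, row AND col = 0b10000 = 16; 16 != 125 -> empty
(108,83): row=0b1101100, col=0b1010011, row AND col = 0b1000000 = 64; 64 != 83 -> empty
(35,24): row=0b100011, col=0b11000, row AND col = 0b0 = 0; 0 != 24 -> empty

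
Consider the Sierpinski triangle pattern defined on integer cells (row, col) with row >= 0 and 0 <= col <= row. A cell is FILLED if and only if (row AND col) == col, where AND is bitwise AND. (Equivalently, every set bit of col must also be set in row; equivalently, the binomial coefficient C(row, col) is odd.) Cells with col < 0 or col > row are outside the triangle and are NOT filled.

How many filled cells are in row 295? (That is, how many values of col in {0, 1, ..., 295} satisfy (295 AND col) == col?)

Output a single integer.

Answer: 32

Derivation:
295 in binary = 100100111
popcount(295) = number of 1-bits in 100100111 = 5
A col c satisfies (295 AND c) == c iff every set bit of c is also set in 295; each of the 5 set bits of 295 can independently be on or off in c.
count = 2^5 = 32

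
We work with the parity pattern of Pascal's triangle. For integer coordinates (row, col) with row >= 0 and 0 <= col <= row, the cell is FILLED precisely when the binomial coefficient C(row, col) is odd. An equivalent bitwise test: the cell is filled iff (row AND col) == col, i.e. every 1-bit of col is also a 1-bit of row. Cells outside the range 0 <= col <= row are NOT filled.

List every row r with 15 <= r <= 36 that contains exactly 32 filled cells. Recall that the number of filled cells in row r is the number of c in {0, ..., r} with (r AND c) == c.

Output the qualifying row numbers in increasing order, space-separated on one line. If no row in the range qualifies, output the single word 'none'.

Answer: 31

Derivation:
Row r has 2^popcount(r) filled cells, so we need popcount(r) = log2(32) = 5.
Scan r = 15..36 and keep those with exactly 5 one-bits:
r=15=1111 popcount=4 -> skip
r=16=10000 popcount=1 -> skip
r=17=10001 popcount=2 -> skip
r=18=10010 popcount=2 -> skip
r=19=10011 popcount=3 -> skip
r=20=10100 popcount=2 -> skip
r=21=10101 popcount=3 -> skip
r=22=10110 popcount=3 -> skip
r=23=10111 popcount=4 -> skip
r=24=11000 popcount=2 -> skip
r=25=11001 popcount=3 -> skip
r=26=11010 popcount=3 -> skip
r=27=11011 popcount=4 -> skip
r=28=11100 popcount=3 -> skip
r=29=11101 popcount=4 -> skip
r=30=11110 popcount=4 -> skip
r=31=11111 popcount=5 -> KEEP
r=32=100000 popcount=1 -> skip
r=33=100001 popcount=2 -> skip
r=34=100010 popcount=2 -> skip
r=35=100011 popcount=3 -> skip
r=36=100100 popcount=2 -> skip
Kept rows: 31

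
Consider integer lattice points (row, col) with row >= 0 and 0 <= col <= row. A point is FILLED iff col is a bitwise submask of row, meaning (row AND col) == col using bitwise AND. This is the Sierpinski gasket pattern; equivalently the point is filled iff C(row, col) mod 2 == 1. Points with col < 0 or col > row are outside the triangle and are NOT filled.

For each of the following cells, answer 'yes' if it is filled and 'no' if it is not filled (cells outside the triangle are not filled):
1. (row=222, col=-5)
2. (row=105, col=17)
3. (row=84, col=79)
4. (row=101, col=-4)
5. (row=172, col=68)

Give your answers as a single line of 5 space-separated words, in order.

Answer: no no no no no

Derivation:
(222,-5): col outside [0, 222] -> not filled
(105,17): row=0b1101001, col=0b10001, row AND col = 0b1 = 1; 1 != 17 -> empty
(84,79): row=0b1010100, col=0b1001111, row AND col = 0b1000100 = 68; 68 != 79 -> empty
(101,-4): col outside [0, 101] -> not filled
(172,68): row=0b10101100, col=0b1000100, row AND col = 0b100 = 4; 4 != 68 -> empty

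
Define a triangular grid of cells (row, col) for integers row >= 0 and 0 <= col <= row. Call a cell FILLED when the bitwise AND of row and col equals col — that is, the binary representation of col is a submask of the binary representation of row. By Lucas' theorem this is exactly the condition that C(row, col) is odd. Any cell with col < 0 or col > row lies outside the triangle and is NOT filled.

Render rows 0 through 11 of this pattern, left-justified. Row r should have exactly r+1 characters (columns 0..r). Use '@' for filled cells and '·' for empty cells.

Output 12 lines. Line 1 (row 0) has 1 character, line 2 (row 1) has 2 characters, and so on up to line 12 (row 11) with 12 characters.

r0=0: @
r1=1: @@
r2=10: @·@
r3=11: @@@@
r4=100: @···@
r5=101: @@··@@
r6=110: @·@·@·@
r7=111: @@@@@@@@
r8=1000: @·······@
r9=1001: @@······@@
r10=1010: @·@·····@·@
r11=1011: @@@@····@@@@

Answer: @
@@
@·@
@@@@
@···@
@@··@@
@·@·@·@
@@@@@@@@
@·······@
@@······@@
@·@·····@·@
@@@@····@@@@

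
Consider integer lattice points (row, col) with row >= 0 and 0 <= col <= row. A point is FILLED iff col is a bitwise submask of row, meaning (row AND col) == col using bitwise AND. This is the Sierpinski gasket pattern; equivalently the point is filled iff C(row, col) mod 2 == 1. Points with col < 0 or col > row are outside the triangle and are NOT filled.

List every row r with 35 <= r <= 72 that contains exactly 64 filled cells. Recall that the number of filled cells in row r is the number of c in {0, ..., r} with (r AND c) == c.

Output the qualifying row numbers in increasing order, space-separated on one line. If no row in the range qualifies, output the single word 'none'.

Answer: 63

Derivation:
Row r has 2^popcount(r) filled cells, so we need popcount(r) = log2(64) = 6.
Scan r = 35..72 and keep those with exactly 6 one-bits:
r=35=100011 popcount=3 -> skip
r=36=100100 popcount=2 -> skip
r=37=100101 popcount=3 -> skip
r=38=100110 popcount=3 -> skip
r=39=100111 popcount=4 -> skip
r=40=101000 popcount=2 -> skip
r=41=101001 popcount=3 -> skip
r=42=101010 popcount=3 -> skip
r=43=101011 popcount=4 -> skip
r=44=101100 popcount=3 -> skip
r=45=101101 popcount=4 -> skip
r=46=101110 popcount=4 -> skip
r=47=101111 popcount=5 -> skip
r=48=110000 popcount=2 -> skip
r=49=110001 popcount=3 -> skip
r=50=110010 popcount=3 -> skip
r=51=110011 popcount=4 -> skip
r=52=110100 popcount=3 -> skip
r=53=110101 popcount=4 -> skip
r=54=110110 popcount=4 -> skip
r=55=110111 popcount=5 -> skip
r=56=111000 popcount=3 -> skip
r=57=111001 popcount=4 -> skip
r=58=111010 popcount=4 -> skip
r=59=111011 popcount=5 -> skip
r=60=111100 popcount=4 -> skip
r=61=111101 popcount=5 -> skip
r=62=111110 popcount=5 -> skip
r=63=111111 popcount=6 -> KEEP
r=64=1000000 popcount=1 -> skip
r=65=1000001 popcount=2 -> skip
r=66=1000010 popcount=2 -> skip
r=67=1000011 popcount=3 -> skip
r=68=1000100 popcount=2 -> skip
r=69=1000101 popcount=3 -> skip
r=70=1000110 popcount=3 -> skip
r=71=1000111 popcount=4 -> skip
r=72=1001000 popcount=2 -> skip
Kept rows: 63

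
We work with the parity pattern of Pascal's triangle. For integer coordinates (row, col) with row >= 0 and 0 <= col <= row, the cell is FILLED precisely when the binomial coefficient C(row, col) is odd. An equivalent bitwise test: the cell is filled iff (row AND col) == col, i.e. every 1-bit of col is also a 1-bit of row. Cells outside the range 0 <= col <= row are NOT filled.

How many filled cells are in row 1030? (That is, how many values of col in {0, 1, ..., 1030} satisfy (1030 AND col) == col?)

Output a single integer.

Answer: 8

Derivation:
1030 in binary = 10000000110
popcount(1030) = number of 1-bits in 10000000110 = 3
A col c satisfies (1030 AND c) == c iff every set bit of c is also set in 1030; each of the 3 set bits of 1030 can independently be on or off in c.
count = 2^3 = 8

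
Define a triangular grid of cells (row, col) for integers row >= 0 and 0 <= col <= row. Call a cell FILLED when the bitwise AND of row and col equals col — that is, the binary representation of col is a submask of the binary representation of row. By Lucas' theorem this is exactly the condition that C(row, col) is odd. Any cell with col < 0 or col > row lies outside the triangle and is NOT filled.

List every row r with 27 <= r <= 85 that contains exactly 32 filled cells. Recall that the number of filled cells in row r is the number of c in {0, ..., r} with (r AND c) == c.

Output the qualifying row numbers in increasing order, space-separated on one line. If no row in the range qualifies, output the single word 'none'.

Answer: 31 47 55 59 61 62 79

Derivation:
Row r has 2^popcount(r) filled cells, so we need popcount(r) = log2(32) = 5.
Scan r = 27..85 and keep those with exactly 5 one-bits:
r=27=11011 popcount=4 -> skip
r=28=11100 popcount=3 -> skip
r=29=11101 popcount=4 -> skip
r=30=11110 popcount=4 -> skip
r=31=11111 popcount=5 -> KEEP
r=32=100000 popcount=1 -> skip
r=33=100001 popcount=2 -> skip
r=34=100010 popcount=2 -> skip
r=35=100011 popcount=3 -> skip
r=36=100100 popcount=2 -> skip
r=37=100101 popcount=3 -> skip
r=38=100110 popcount=3 -> skip
r=39=100111 popcount=4 -> skip
r=40=101000 popcount=2 -> skip
r=41=101001 popcount=3 -> skip
r=42=101010 popcount=3 -> skip
r=43=101011 popcount=4 -> skip
r=44=101100 popcount=3 -> skip
r=45=101101 popcount=4 -> skip
r=46=101110 popcount=4 -> skip
r=47=101111 popcount=5 -> KEEP
r=48=110000 popcount=2 -> skip
r=49=110001 popcount=3 -> skip
r=50=110010 popcount=3 -> skip
r=51=110011 popcount=4 -> skip
r=52=110100 popcount=3 -> skip
r=53=110101 popcount=4 -> skip
r=54=110110 popcount=4 -> skip
r=55=110111 popcount=5 -> KEEP
r=56=111000 popcount=3 -> skip
r=57=111001 popcount=4 -> skip
r=58=111010 popcount=4 -> skip
r=59=111011 popcount=5 -> KEEP
r=60=111100 popcount=4 -> skip
r=61=111101 popcount=5 -> KEEP
r=62=111110 popcount=5 -> KEEP
r=63=111111 popcount=6 -> skip
r=64=1000000 popcount=1 -> skip
r=65=1000001 popcount=2 -> skip
r=66=1000010 popcount=2 -> skip
r=67=1000011 popcount=3 -> skip
r=68=1000100 popcount=2 -> skip
r=69=1000101 popcount=3 -> skip
r=70=1000110 popcount=3 -> skip
r=71=1000111 popcount=4 -> skip
r=72=1001000 popcount=2 -> skip
r=73=1001001 popcount=3 -> skip
r=74=1001010 popcount=3 -> skip
r=75=1001011 popcount=4 -> skip
r=76=1001100 popcount=3 -> skip
r=77=1001101 popcount=4 -> skip
r=78=1001110 popcount=4 -> skip
r=79=1001111 popcount=5 -> KEEP
r=80=1010000 popcount=2 -> skip
r=81=1010001 popcount=3 -> skip
r=82=1010010 popcount=3 -> skip
r=83=1010011 popcount=4 -> skip
r=84=1010100 popcount=3 -> skip
r=85=1010101 popcount=4 -> skip
Kept rows: 31 47 55 59 61 62 79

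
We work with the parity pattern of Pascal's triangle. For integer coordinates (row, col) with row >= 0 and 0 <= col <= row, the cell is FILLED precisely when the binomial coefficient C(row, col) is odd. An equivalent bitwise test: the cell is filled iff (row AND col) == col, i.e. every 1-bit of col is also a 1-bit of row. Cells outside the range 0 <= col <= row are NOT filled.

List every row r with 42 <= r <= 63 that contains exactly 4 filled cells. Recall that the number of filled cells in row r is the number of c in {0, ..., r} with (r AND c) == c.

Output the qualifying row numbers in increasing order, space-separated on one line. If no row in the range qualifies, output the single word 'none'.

Row r has 2^popcount(r) filled cells, so we need popcount(r) = log2(4) = 2.
Scan r = 42..63 and keep those with exactly 2 one-bits:
r=42=101010 popcount=3 -> skip
r=43=101011 popcount=4 -> skip
r=44=101100 popcount=3 -> skip
r=45=101101 popcount=4 -> skip
r=46=101110 popcount=4 -> skip
r=47=101111 popcount=5 -> skip
r=48=110000 popcount=2 -> KEEP
r=49=110001 popcount=3 -> skip
r=50=110010 popcount=3 -> skip
r=51=110011 popcount=4 -> skip
r=52=110100 popcount=3 -> skip
r=53=110101 popcount=4 -> skip
r=54=110110 popcount=4 -> skip
r=55=110111 popcount=5 -> skip
r=56=111000 popcount=3 -> skip
r=57=111001 popcount=4 -> skip
r=58=111010 popcount=4 -> skip
r=59=111011 popcount=5 -> skip
r=60=111100 popcount=4 -> skip
r=61=111101 popcount=5 -> skip
r=62=111110 popcount=5 -> skip
r=63=111111 popcount=6 -> skip
Kept rows: 48

Answer: 48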